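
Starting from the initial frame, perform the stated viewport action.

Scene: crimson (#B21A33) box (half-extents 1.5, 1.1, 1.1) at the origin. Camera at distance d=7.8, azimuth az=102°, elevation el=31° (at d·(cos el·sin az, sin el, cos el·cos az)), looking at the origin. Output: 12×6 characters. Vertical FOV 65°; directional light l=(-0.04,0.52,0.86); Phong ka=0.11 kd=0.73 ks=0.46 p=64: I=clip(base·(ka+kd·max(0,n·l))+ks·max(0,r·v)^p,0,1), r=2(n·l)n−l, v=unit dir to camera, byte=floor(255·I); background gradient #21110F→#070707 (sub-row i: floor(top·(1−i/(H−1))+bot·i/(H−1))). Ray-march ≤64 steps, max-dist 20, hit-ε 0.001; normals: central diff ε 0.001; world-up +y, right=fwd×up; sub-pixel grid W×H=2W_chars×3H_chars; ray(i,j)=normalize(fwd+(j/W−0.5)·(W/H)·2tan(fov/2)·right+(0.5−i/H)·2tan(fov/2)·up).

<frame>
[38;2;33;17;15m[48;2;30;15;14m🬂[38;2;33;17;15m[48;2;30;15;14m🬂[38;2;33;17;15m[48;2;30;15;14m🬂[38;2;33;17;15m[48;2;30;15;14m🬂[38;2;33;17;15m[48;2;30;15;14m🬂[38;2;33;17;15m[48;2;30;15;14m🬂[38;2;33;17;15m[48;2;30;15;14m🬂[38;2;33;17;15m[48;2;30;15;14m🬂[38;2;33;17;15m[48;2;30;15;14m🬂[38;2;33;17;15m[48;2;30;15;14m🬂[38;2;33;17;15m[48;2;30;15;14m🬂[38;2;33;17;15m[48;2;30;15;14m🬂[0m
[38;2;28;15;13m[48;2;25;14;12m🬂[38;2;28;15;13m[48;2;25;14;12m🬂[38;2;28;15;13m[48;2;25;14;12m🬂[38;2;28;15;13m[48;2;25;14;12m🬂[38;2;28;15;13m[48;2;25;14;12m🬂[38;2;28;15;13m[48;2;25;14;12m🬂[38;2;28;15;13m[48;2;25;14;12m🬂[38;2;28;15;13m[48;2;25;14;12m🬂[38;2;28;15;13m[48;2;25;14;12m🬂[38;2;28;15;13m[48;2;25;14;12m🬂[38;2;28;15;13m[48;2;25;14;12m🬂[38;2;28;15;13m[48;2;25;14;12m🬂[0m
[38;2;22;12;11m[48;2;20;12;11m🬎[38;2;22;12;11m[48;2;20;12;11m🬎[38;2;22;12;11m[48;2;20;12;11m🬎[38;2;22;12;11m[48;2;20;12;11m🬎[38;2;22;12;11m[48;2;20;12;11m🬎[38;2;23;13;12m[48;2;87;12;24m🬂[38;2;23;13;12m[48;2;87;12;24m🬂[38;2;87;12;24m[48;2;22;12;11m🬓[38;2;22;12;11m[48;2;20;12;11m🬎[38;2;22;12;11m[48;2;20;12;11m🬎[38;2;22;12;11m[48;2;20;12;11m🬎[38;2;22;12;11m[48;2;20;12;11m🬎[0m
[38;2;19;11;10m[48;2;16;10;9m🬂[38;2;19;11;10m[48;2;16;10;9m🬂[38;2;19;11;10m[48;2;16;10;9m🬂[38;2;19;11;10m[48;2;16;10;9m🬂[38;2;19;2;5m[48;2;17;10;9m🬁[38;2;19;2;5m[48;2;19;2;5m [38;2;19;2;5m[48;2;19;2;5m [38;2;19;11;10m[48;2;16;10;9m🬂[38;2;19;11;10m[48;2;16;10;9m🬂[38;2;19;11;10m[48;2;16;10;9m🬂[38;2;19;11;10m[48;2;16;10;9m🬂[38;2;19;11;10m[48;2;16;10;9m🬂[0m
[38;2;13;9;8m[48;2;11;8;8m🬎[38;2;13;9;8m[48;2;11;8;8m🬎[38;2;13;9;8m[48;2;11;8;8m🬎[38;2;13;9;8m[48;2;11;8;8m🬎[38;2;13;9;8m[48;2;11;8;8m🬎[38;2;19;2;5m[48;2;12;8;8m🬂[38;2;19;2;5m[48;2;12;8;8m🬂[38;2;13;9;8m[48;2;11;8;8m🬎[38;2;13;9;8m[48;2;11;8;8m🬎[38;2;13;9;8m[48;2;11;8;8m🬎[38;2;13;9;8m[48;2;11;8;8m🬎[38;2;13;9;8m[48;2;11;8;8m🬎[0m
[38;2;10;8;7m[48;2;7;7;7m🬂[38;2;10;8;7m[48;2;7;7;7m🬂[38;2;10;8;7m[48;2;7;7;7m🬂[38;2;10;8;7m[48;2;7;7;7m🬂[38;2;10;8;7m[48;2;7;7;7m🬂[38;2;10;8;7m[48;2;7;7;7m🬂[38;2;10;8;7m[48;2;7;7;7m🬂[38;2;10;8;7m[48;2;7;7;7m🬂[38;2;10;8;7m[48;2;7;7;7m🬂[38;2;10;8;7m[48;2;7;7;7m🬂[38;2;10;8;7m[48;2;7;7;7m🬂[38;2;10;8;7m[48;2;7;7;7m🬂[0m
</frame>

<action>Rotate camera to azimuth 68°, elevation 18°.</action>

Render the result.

<frame>
[38;2;33;17;15m[48;2;30;15;14m🬂[38;2;33;17;15m[48;2;30;15;14m🬂[38;2;33;17;15m[48;2;30;15;14m🬂[38;2;33;17;15m[48;2;30;15;14m🬂[38;2;33;17;15m[48;2;30;15;14m🬂[38;2;33;17;15m[48;2;30;15;14m🬂[38;2;33;17;15m[48;2;30;15;14m🬂[38;2;33;17;15m[48;2;30;15;14m🬂[38;2;33;17;15m[48;2;30;15;14m🬂[38;2;33;17;15m[48;2;30;15;14m🬂[38;2;33;17;15m[48;2;30;15;14m🬂[38;2;33;17;15m[48;2;30;15;14m🬂[0m
[38;2;28;15;13m[48;2;25;14;12m🬂[38;2;28;15;13m[48;2;25;14;12m🬂[38;2;28;15;13m[48;2;25;14;12m🬂[38;2;28;15;13m[48;2;25;14;12m🬂[38;2;28;15;13m[48;2;25;14;12m🬂[38;2;28;15;13m[48;2;25;14;12m🬂[38;2;28;15;13m[48;2;25;14;12m🬂[38;2;28;15;13m[48;2;25;14;12m🬂[38;2;28;15;13m[48;2;25;14;12m🬂[38;2;28;15;13m[48;2;25;14;12m🬂[38;2;28;15;13m[48;2;25;14;12m🬂[38;2;28;15;13m[48;2;25;14;12m🬂[0m
[38;2;22;12;11m[48;2;20;12;11m🬎[38;2;22;12;11m[48;2;20;12;11m🬎[38;2;22;12;11m[48;2;20;12;11m🬎[38;2;22;12;11m[48;2;20;12;11m🬎[38;2;22;12;11m[48;2;20;12;11m🬎[38;2;101;14;28m[48;2;21;9;9m🬚[38;2;87;12;24m[48;2;21;7;8m🬋[38;2;87;12;24m[48;2;21;8;9m🬃[38;2;22;12;11m[48;2;20;12;11m🬎[38;2;22;12;11m[48;2;20;12;11m🬎[38;2;22;12;11m[48;2;20;12;11m🬎[38;2;22;12;11m[48;2;20;12;11m🬎[0m
[38;2;19;11;10m[48;2;16;10;9m🬂[38;2;19;11;10m[48;2;16;10;9m🬂[38;2;19;11;10m[48;2;16;10;9m🬂[38;2;19;11;10m[48;2;16;10;9m🬂[38;2;19;11;10m[48;2;16;10;9m🬂[38;2;131;19;37m[48;2;18;4;6m🬄[38;2;19;2;5m[48;2;19;2;5m [38;2;19;2;5m[48;2;19;2;5m [38;2;19;11;10m[48;2;16;10;9m🬂[38;2;19;11;10m[48;2;16;10;9m🬂[38;2;19;11;10m[48;2;16;10;9m🬂[38;2;19;11;10m[48;2;16;10;9m🬂[0m
[38;2;13;9;8m[48;2;11;8;8m🬎[38;2;13;9;8m[48;2;11;8;8m🬎[38;2;13;9;8m[48;2;11;8;8m🬎[38;2;13;9;8m[48;2;11;8;8m🬎[38;2;13;9;8m[48;2;11;8;8m🬎[38;2;19;2;5m[48;2;12;8;8m🬁[38;2;19;2;5m[48;2;12;8;8m🬂[38;2;13;9;8m[48;2;11;8;8m🬎[38;2;13;9;8m[48;2;11;8;8m🬎[38;2;13;9;8m[48;2;11;8;8m🬎[38;2;13;9;8m[48;2;11;8;8m🬎[38;2;13;9;8m[48;2;11;8;8m🬎[0m
[38;2;10;8;7m[48;2;7;7;7m🬂[38;2;10;8;7m[48;2;7;7;7m🬂[38;2;10;8;7m[48;2;7;7;7m🬂[38;2;10;8;7m[48;2;7;7;7m🬂[38;2;10;8;7m[48;2;7;7;7m🬂[38;2;10;8;7m[48;2;7;7;7m🬂[38;2;10;8;7m[48;2;7;7;7m🬂[38;2;10;8;7m[48;2;7;7;7m🬂[38;2;10;8;7m[48;2;7;7;7m🬂[38;2;10;8;7m[48;2;7;7;7m🬂[38;2;10;8;7m[48;2;7;7;7m🬂[38;2;10;8;7m[48;2;7;7;7m🬂[0m
</frame>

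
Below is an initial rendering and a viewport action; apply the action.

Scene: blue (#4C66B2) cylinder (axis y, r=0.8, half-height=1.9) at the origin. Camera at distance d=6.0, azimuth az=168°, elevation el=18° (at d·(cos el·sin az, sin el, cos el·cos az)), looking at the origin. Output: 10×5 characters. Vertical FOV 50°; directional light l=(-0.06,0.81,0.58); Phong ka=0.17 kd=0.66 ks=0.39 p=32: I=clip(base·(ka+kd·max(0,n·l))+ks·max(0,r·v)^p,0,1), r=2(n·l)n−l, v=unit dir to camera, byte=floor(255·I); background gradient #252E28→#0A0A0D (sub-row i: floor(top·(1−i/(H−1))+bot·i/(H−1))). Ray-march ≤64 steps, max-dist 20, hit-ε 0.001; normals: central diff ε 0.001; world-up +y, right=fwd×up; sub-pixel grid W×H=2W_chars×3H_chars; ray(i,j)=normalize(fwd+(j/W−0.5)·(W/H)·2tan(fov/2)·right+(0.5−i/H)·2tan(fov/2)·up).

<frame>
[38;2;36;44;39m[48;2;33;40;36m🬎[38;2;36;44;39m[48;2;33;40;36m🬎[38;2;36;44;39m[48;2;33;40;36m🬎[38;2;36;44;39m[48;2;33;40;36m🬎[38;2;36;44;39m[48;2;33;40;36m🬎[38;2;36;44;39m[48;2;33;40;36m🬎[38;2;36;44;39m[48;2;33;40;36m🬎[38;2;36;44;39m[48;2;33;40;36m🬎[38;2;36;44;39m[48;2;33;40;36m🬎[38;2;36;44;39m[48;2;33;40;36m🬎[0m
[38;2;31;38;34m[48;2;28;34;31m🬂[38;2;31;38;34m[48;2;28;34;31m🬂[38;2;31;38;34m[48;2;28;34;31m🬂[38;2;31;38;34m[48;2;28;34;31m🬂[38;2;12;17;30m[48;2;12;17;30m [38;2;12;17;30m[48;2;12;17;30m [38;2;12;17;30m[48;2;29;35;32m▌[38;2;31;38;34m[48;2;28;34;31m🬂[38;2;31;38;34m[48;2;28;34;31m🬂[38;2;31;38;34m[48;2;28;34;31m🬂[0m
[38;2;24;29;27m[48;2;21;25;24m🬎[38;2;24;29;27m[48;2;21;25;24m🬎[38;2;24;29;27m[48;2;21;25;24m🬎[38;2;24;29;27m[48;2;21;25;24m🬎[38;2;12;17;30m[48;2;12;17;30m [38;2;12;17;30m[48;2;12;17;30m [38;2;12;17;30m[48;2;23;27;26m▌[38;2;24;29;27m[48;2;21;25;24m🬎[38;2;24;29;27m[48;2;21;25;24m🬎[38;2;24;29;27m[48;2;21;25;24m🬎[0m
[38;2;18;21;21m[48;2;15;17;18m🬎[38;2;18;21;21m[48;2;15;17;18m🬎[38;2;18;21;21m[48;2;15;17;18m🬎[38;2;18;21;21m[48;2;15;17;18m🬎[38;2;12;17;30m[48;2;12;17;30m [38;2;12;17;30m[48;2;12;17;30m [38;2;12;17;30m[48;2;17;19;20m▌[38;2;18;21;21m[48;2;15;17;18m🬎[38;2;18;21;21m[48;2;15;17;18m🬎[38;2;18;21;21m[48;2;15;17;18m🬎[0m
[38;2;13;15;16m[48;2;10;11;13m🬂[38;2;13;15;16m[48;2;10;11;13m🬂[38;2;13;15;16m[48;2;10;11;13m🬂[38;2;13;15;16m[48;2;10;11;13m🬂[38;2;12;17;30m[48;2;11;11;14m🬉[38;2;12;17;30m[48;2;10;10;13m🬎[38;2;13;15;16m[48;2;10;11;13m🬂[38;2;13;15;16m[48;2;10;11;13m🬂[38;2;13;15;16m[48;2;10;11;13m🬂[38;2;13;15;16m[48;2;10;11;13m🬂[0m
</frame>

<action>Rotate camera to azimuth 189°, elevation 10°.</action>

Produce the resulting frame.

<frame>
[38;2;36;44;39m[48;2;33;40;36m🬎[38;2;36;44;39m[48;2;33;40;36m🬎[38;2;36;44;39m[48;2;33;40;36m🬎[38;2;36;44;39m[48;2;33;40;36m🬎[38;2;36;44;39m[48;2;12;17;30m🬎[38;2;36;44;39m[48;2;12;17;30m🬎[38;2;35;43;38m[48;2;12;17;30m🬬[38;2;36;44;39m[48;2;33;40;36m🬎[38;2;36;44;39m[48;2;33;40;36m🬎[38;2;36;44;39m[48;2;33;40;36m🬎[0m
[38;2;31;38;34m[48;2;28;34;31m🬂[38;2;31;38;34m[48;2;28;34;31m🬂[38;2;31;38;34m[48;2;28;34;31m🬂[38;2;31;38;34m[48;2;28;34;31m🬂[38;2;12;17;30m[48;2;12;17;30m [38;2;12;17;30m[48;2;12;17;30m [38;2;12;17;30m[48;2;29;35;32m▌[38;2;31;38;34m[48;2;28;34;31m🬂[38;2;31;38;34m[48;2;28;34;31m🬂[38;2;31;38;34m[48;2;28;34;31m🬂[0m
[38;2;24;29;27m[48;2;21;25;24m🬎[38;2;24;29;27m[48;2;21;25;24m🬎[38;2;24;29;27m[48;2;21;25;24m🬎[38;2;24;29;27m[48;2;21;25;24m🬎[38;2;12;17;30m[48;2;12;17;30m [38;2;12;17;30m[48;2;12;17;30m [38;2;12;17;30m[48;2;23;27;26m▌[38;2;24;29;27m[48;2;21;25;24m🬎[38;2;24;29;27m[48;2;21;25;24m🬎[38;2;24;29;27m[48;2;21;25;24m🬎[0m
[38;2;18;21;21m[48;2;15;17;18m🬎[38;2;18;21;21m[48;2;15;17;18m🬎[38;2;18;21;21m[48;2;15;17;18m🬎[38;2;18;21;21m[48;2;15;17;18m🬎[38;2;12;17;30m[48;2;12;17;30m [38;2;12;17;30m[48;2;12;17;30m [38;2;12;17;30m[48;2;17;19;20m▌[38;2;18;21;21m[48;2;15;17;18m🬎[38;2;18;21;21m[48;2;15;17;18m🬎[38;2;18;21;21m[48;2;15;17;18m🬎[0m
[38;2;13;15;16m[48;2;10;11;13m🬂[38;2;13;15;16m[48;2;10;11;13m🬂[38;2;13;15;16m[48;2;10;11;13m🬂[38;2;13;15;16m[48;2;10;11;13m🬂[38;2;12;17;30m[48;2;10;10;13m🬊[38;2;12;17;30m[48;2;10;10;13m🬎[38;2;12;17;30m[48;2;11;11;14m🬀[38;2;13;15;16m[48;2;10;11;13m🬂[38;2;13;15;16m[48;2;10;11;13m🬂[38;2;13;15;16m[48;2;10;11;13m🬂[0m
</frame>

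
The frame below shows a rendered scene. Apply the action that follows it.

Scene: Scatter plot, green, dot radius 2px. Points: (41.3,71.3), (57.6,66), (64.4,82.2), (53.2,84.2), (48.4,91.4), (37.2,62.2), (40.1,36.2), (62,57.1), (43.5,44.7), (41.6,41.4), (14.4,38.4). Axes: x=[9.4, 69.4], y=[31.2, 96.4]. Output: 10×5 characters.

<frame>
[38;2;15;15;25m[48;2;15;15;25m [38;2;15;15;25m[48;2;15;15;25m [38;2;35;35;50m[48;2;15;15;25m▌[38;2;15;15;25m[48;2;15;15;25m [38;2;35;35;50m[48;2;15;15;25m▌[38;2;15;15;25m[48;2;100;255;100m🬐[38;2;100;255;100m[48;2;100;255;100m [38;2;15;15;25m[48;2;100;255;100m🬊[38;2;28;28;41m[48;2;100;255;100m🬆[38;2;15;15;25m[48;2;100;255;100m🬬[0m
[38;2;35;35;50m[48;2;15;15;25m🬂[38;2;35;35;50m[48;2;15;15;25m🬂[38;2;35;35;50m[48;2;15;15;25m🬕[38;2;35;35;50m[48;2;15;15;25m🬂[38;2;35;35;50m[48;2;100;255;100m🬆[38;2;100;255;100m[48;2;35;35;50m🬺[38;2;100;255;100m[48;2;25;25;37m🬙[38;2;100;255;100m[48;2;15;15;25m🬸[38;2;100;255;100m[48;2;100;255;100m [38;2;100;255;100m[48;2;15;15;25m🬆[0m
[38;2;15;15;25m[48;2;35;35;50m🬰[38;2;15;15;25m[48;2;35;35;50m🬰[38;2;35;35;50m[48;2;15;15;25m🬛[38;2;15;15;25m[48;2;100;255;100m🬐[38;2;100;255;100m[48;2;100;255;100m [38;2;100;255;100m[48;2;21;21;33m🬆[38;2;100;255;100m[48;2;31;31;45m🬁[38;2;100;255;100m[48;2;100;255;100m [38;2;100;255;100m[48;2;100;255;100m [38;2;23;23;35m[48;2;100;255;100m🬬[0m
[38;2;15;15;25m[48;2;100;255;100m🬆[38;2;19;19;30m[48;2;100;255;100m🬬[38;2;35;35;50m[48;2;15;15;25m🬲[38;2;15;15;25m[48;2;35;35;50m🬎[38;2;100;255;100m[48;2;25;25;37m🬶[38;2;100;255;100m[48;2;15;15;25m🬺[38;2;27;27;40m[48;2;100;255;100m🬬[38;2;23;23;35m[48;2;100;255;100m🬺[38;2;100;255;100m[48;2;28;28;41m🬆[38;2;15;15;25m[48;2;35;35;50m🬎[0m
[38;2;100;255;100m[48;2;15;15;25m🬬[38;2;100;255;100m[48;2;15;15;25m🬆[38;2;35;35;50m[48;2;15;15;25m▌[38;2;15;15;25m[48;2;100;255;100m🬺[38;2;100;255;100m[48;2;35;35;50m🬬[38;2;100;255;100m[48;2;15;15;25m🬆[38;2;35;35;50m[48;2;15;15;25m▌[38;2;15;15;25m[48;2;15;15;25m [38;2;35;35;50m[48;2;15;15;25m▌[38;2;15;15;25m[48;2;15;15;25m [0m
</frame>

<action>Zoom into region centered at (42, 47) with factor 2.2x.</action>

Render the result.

<frame>
[38;2;15;15;25m[48;2;15;15;25m [38;2;15;15;25m[48;2;15;15;25m [38;2;100;255;100m[48;2;28;28;41m🬊[38;2;100;255;100m[48;2;15;15;25m🬝[38;2;100;255;100m[48;2;23;23;35m🬀[38;2;15;15;25m[48;2;15;15;25m [38;2;35;35;50m[48;2;15;15;25m▌[38;2;15;15;25m[48;2;15;15;25m [38;2;35;35;50m[48;2;15;15;25m▌[38;2;15;15;25m[48;2;15;15;25m [0m
[38;2;35;35;50m[48;2;15;15;25m🬂[38;2;35;35;50m[48;2;15;15;25m🬂[38;2;35;35;50m[48;2;15;15;25m🬕[38;2;35;35;50m[48;2;15;15;25m🬂[38;2;35;35;50m[48;2;15;15;25m🬕[38;2;35;35;50m[48;2;15;15;25m🬂[38;2;35;35;50m[48;2;15;15;25m🬕[38;2;35;35;50m[48;2;15;15;25m🬂[38;2;35;35;50m[48;2;15;15;25m🬕[38;2;35;35;50m[48;2;15;15;25m🬂[0m
[38;2;15;15;25m[48;2;35;35;50m🬰[38;2;15;15;25m[48;2;35;35;50m🬰[38;2;35;35;50m[48;2;15;15;25m🬛[38;2;15;15;25m[48;2;35;35;50m🬰[38;2;28;28;41m[48;2;100;255;100m🬆[38;2;100;255;100m[48;2;15;15;25m🬺[38;2;27;27;40m[48;2;100;255;100m🬬[38;2;15;15;25m[48;2;35;35;50m🬰[38;2;35;35;50m[48;2;15;15;25m🬛[38;2;15;15;25m[48;2;35;35;50m🬰[0m
[38;2;15;15;25m[48;2;35;35;50m🬎[38;2;15;15;25m[48;2;35;35;50m🬎[38;2;35;35;50m[48;2;15;15;25m🬲[38;2;20;20;31m[48;2;100;255;100m🬛[38;2;100;255;100m[48;2;100;255;100m [38;2;100;255;100m[48;2;28;28;41m🬆[38;2;35;35;50m[48;2;15;15;25m🬲[38;2;15;15;25m[48;2;35;35;50m🬎[38;2;35;35;50m[48;2;15;15;25m🬲[38;2;15;15;25m[48;2;35;35;50m🬎[0m
[38;2;15;15;25m[48;2;15;15;25m [38;2;15;15;25m[48;2;15;15;25m [38;2;35;35;50m[48;2;15;15;25m▌[38;2;100;255;100m[48;2;15;15;25m🬊[38;2;100;255;100m[48;2;15;15;25m🬝[38;2;100;255;100m[48;2;15;15;25m🬀[38;2;35;35;50m[48;2;15;15;25m▌[38;2;15;15;25m[48;2;15;15;25m [38;2;35;35;50m[48;2;15;15;25m▌[38;2;15;15;25m[48;2;15;15;25m [0m
</frame>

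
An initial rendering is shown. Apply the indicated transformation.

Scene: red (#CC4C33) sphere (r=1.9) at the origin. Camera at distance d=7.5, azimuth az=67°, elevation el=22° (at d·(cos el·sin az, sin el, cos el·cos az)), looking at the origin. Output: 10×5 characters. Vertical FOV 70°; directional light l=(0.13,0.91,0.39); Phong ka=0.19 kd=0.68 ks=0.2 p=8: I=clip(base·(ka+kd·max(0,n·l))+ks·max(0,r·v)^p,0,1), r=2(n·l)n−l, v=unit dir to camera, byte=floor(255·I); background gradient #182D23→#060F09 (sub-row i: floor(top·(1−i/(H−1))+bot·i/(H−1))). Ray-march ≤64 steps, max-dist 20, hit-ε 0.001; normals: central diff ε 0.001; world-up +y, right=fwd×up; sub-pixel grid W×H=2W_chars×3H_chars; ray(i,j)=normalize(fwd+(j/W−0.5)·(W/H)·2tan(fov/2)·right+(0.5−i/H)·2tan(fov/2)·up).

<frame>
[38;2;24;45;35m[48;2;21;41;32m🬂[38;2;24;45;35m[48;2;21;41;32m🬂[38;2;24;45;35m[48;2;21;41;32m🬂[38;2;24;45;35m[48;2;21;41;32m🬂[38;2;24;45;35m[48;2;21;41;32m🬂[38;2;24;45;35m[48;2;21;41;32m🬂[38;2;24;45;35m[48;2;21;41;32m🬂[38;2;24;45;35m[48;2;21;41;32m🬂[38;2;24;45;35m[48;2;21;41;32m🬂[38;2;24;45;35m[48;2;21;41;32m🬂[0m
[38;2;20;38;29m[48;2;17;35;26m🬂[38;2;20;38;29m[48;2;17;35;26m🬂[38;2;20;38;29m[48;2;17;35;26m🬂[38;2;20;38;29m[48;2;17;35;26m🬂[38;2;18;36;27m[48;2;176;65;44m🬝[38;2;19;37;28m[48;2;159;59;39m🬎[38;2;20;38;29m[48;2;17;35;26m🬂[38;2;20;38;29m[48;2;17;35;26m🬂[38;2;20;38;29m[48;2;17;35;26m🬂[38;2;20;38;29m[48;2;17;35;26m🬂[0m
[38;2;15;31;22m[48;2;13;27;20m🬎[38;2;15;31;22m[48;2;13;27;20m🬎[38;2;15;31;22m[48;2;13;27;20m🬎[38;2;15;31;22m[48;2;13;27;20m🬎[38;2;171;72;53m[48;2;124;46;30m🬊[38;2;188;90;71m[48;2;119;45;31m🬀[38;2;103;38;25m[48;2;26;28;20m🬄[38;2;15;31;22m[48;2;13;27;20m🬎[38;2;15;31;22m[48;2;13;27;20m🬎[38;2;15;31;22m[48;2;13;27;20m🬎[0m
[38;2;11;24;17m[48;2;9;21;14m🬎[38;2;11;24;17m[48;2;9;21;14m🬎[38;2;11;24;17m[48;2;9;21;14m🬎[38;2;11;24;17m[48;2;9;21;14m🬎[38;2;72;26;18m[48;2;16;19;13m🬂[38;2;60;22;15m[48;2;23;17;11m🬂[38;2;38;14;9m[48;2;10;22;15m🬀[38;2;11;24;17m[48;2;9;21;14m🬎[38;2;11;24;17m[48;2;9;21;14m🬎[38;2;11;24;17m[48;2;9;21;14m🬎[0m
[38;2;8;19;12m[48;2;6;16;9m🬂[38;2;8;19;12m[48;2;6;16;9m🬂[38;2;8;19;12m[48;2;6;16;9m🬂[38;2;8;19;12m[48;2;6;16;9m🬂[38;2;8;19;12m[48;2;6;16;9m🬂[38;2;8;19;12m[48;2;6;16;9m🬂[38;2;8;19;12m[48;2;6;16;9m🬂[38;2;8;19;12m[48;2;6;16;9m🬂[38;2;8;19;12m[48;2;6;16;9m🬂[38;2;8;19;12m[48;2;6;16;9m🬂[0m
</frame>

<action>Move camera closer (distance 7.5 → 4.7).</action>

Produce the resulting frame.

<frame>
[38;2;24;45;35m[48;2;21;41;32m🬂[38;2;24;45;35m[48;2;21;41;32m🬂[38;2;24;45;35m[48;2;21;41;32m🬂[38;2;24;45;35m[48;2;21;41;32m🬂[38;2;24;45;35m[48;2;21;41;32m🬂[38;2;24;45;35m[48;2;21;41;32m🬂[38;2;24;45;35m[48;2;21;41;32m🬂[38;2;24;45;35m[48;2;21;41;32m🬂[38;2;24;45;35m[48;2;21;41;32m🬂[38;2;24;45;35m[48;2;21;41;32m🬂[0m
[38;2;20;38;29m[48;2;17;35;26m🬂[38;2;20;38;29m[48;2;17;35;26m🬂[38;2;20;38;29m[48;2;17;35;26m🬂[38;2;19;37;28m[48;2;164;61;41m🬆[38;2;20;38;29m[48;2;184;78;58m🬀[38;2;162;62;43m[48;2;185;89;71m🬬[38;2;20;38;29m[48;2;133;49;32m🬂[38;2;94;35;23m[48;2;18;36;27m🬏[38;2;20;38;29m[48;2;17;35;26m🬂[38;2;20;38;29m[48;2;17;35;26m🬂[0m
[38;2;15;31;22m[48;2;13;27;20m🬎[38;2;15;31;22m[48;2;13;27;20m🬎[38;2;15;31;22m[48;2;13;27;20m🬎[38;2;148;56;37m[48;2;126;47;31m🬊[38;2;177;84;66m[48;2;130;50;34m🬂[38;2;150;63;47m[48;2;117;44;29m🬂[38;2;116;43;29m[48;2;94;34;23m🬆[38;2;80;29;19m[48;2;14;29;21m▌[38;2;15;31;22m[48;2;13;27;20m🬎[38;2;15;31;22m[48;2;13;27;20m🬎[0m
[38;2;11;24;17m[48;2;9;21;14m🬎[38;2;11;24;17m[48;2;9;21;14m🬎[38;2;11;24;17m[48;2;9;21;14m🬎[38;2;87;32;21m[48;2;27;18;12m🬎[38;2;93;34;23m[48;2;58;21;14m🬎[38;2;88;32;21m[48;2;56;20;13m🬆[38;2;69;25;17m[48;2;39;14;9m🬆[38;2;40;15;9m[48;2;10;22;15m🬄[38;2;11;24;17m[48;2;9;21;14m🬎[38;2;11;24;17m[48;2;9;21;14m🬎[0m
[38;2;8;19;12m[48;2;6;16;9m🬂[38;2;8;19;12m[48;2;6;16;9m🬂[38;2;8;19;12m[48;2;6;16;9m🬂[38;2;8;19;12m[48;2;6;16;9m🬂[38;2;38;14;9m[48;2;6;16;10m🬁[38;2;38;14;9m[48;2;6;16;9m🬂[38;2;8;19;12m[48;2;6;16;9m🬂[38;2;8;19;12m[48;2;6;16;9m🬂[38;2;8;19;12m[48;2;6;16;9m🬂[38;2;8;19;12m[48;2;6;16;9m🬂[0m
</frame>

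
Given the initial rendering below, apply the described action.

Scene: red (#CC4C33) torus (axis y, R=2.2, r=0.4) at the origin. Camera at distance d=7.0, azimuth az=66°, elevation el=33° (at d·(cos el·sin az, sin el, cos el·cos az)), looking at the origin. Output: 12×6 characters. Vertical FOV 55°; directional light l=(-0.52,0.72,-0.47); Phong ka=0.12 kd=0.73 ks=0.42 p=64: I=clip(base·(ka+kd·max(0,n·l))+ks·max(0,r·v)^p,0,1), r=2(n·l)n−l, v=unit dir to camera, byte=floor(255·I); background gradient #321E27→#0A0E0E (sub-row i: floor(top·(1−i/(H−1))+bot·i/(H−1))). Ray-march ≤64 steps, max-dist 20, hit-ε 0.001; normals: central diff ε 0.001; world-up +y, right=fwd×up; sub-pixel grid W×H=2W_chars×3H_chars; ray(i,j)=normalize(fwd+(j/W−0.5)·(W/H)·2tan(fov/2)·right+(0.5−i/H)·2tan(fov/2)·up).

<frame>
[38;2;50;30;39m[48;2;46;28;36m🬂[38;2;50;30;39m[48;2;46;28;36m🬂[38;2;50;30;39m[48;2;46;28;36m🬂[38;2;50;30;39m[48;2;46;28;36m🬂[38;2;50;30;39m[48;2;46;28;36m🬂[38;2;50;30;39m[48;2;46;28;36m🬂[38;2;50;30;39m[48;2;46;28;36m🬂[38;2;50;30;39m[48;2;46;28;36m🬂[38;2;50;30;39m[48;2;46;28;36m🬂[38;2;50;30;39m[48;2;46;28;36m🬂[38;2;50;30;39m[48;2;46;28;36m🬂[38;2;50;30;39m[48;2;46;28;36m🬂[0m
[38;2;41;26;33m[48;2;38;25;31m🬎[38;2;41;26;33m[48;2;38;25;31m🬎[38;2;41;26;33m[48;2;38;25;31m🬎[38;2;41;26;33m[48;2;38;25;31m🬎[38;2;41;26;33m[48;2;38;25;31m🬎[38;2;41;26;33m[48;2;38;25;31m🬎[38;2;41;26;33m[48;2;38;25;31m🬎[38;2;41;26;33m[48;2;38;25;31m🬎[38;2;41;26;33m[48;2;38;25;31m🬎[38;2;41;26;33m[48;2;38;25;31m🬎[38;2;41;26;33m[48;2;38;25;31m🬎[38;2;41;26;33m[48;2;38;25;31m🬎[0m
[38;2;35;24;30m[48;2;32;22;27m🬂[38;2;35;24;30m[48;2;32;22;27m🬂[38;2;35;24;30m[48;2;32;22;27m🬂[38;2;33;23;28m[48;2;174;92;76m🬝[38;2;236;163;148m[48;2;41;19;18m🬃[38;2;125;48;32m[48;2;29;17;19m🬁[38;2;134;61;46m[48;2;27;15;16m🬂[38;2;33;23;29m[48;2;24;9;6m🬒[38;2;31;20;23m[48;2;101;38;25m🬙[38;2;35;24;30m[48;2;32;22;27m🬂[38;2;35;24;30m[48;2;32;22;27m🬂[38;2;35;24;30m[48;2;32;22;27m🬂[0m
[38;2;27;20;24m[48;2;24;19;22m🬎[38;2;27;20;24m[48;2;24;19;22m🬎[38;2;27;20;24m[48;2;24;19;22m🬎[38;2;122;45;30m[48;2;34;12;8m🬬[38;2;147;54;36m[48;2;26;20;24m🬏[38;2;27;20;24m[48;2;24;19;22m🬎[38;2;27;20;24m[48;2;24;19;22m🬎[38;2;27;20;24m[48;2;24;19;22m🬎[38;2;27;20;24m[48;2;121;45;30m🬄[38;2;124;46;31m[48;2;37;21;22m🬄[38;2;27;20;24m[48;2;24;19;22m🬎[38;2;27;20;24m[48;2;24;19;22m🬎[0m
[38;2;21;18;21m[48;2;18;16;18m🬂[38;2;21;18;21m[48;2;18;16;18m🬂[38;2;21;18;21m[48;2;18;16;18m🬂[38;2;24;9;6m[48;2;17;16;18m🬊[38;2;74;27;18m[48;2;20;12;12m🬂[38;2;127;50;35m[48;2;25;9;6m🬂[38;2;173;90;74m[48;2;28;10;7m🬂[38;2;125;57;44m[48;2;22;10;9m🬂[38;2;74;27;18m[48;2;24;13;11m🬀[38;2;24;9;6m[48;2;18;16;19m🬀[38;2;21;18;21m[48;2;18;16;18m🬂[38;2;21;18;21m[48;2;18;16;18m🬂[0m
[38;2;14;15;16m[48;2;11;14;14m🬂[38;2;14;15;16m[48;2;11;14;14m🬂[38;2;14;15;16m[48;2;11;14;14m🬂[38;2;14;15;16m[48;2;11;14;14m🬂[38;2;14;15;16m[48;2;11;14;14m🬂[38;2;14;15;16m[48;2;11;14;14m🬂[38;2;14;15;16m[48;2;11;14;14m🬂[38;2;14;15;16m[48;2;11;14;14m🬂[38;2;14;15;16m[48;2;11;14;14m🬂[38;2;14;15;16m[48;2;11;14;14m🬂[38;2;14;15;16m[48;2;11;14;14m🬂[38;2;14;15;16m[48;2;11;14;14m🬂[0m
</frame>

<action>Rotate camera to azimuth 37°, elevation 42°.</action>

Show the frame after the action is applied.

<frame>
[38;2;50;30;39m[48;2;46;28;36m🬂[38;2;50;30;39m[48;2;46;28;36m🬂[38;2;50;30;39m[48;2;46;28;36m🬂[38;2;50;30;39m[48;2;46;28;36m🬂[38;2;50;30;39m[48;2;46;28;36m🬂[38;2;50;30;39m[48;2;46;28;36m🬂[38;2;50;30;39m[48;2;46;28;36m🬂[38;2;50;30;39m[48;2;46;28;36m🬂[38;2;50;30;39m[48;2;46;28;36m🬂[38;2;50;30;39m[48;2;46;28;36m🬂[38;2;50;30;39m[48;2;46;28;36m🬂[38;2;50;30;39m[48;2;46;28;36m🬂[0m
[38;2;41;26;33m[48;2;38;25;31m🬎[38;2;41;26;33m[48;2;38;25;31m🬎[38;2;41;26;33m[48;2;38;25;31m🬎[38;2;41;26;33m[48;2;38;25;31m🬎[38;2;41;26;33m[48;2;38;25;31m🬎[38;2;41;26;33m[48;2;38;25;31m🬎[38;2;41;26;33m[48;2;38;25;31m🬎[38;2;41;26;33m[48;2;38;25;31m🬎[38;2;41;26;33m[48;2;38;25;31m🬎[38;2;41;26;33m[48;2;38;25;31m🬎[38;2;41;26;33m[48;2;38;25;31m🬎[38;2;41;26;33m[48;2;38;25;31m🬎[0m
[38;2;35;24;30m[48;2;32;22;27m🬂[38;2;35;24;30m[48;2;32;22;27m🬂[38;2;35;24;30m[48;2;32;22;27m🬂[38;2;34;23;29m[48;2;124;46;31m🬆[38;2;204;132;118m[48;2;37;18;17m🬁[38;2;43;21;20m[48;2;27;15;16m🬈[38;2;24;9;6m[48;2;32;22;27m🬂[38;2;184;110;95m[48;2;34;17;16m🬁[38;2;31;19;22m[48;2;121;48;34m🬒[38;2;108;40;27m[48;2;33;23;28m🬏[38;2;35;24;30m[48;2;32;22;27m🬂[38;2;35;24;30m[48;2;32;22;27m🬂[0m
[38;2;27;20;24m[48;2;24;19;22m🬎[38;2;27;20;24m[48;2;24;19;22m🬎[38;2;27;20;24m[48;2;24;19;22m🬎[38;2;114;42;28m[48;2;254;169;152m🬝[38;2;128;47;32m[48;2;26;20;24m🬏[38;2;27;20;24m[48;2;24;19;22m🬎[38;2;27;20;24m[48;2;24;19;22m🬎[38;2;27;20;24m[48;2;24;19;22m🬎[38;2;27;20;24m[48;2;142;53;35m🬄[38;2;118;44;29m[48;2;37;21;22m🬄[38;2;27;20;24m[48;2;24;19;22m🬎[38;2;27;20;24m[48;2;24;19;22m🬎[0m
[38;2;21;18;21m[48;2;18;16;18m🬂[38;2;21;18;21m[48;2;18;16;18m🬂[38;2;21;18;21m[48;2;18;16;18m🬂[38;2;89;33;22m[48;2;20;13;13m🬁[38;2;161;71;54m[48;2;47;17;11m🬂[38;2;124;49;35m[48;2;24;14;13m🬋[38;2;143;63;48m[48;2;25;14;14m🬋[38;2;135;50;33m[48;2;37;16;13m🬅[38;2;101;37;25m[48;2;27;12;10m🬂[38;2;24;9;6m[48;2;18;16;19m🬀[38;2;21;18;21m[48;2;18;16;18m🬂[38;2;21;18;21m[48;2;18;16;18m🬂[0m
[38;2;14;15;16m[48;2;11;14;14m🬂[38;2;14;15;16m[48;2;11;14;14m🬂[38;2;14;15;16m[48;2;11;14;14m🬂[38;2;14;15;16m[48;2;11;14;14m🬂[38;2;14;15;16m[48;2;11;14;14m🬂[38;2;24;9;6m[48;2;11;14;14m🬁[38;2;24;9;6m[48;2;11;14;14m🬂[38;2;14;15;16m[48;2;11;14;14m🬂[38;2;14;15;16m[48;2;11;14;14m🬂[38;2;14;15;16m[48;2;11;14;14m🬂[38;2;14;15;16m[48;2;11;14;14m🬂[38;2;14;15;16m[48;2;11;14;14m🬂[0m
</frame>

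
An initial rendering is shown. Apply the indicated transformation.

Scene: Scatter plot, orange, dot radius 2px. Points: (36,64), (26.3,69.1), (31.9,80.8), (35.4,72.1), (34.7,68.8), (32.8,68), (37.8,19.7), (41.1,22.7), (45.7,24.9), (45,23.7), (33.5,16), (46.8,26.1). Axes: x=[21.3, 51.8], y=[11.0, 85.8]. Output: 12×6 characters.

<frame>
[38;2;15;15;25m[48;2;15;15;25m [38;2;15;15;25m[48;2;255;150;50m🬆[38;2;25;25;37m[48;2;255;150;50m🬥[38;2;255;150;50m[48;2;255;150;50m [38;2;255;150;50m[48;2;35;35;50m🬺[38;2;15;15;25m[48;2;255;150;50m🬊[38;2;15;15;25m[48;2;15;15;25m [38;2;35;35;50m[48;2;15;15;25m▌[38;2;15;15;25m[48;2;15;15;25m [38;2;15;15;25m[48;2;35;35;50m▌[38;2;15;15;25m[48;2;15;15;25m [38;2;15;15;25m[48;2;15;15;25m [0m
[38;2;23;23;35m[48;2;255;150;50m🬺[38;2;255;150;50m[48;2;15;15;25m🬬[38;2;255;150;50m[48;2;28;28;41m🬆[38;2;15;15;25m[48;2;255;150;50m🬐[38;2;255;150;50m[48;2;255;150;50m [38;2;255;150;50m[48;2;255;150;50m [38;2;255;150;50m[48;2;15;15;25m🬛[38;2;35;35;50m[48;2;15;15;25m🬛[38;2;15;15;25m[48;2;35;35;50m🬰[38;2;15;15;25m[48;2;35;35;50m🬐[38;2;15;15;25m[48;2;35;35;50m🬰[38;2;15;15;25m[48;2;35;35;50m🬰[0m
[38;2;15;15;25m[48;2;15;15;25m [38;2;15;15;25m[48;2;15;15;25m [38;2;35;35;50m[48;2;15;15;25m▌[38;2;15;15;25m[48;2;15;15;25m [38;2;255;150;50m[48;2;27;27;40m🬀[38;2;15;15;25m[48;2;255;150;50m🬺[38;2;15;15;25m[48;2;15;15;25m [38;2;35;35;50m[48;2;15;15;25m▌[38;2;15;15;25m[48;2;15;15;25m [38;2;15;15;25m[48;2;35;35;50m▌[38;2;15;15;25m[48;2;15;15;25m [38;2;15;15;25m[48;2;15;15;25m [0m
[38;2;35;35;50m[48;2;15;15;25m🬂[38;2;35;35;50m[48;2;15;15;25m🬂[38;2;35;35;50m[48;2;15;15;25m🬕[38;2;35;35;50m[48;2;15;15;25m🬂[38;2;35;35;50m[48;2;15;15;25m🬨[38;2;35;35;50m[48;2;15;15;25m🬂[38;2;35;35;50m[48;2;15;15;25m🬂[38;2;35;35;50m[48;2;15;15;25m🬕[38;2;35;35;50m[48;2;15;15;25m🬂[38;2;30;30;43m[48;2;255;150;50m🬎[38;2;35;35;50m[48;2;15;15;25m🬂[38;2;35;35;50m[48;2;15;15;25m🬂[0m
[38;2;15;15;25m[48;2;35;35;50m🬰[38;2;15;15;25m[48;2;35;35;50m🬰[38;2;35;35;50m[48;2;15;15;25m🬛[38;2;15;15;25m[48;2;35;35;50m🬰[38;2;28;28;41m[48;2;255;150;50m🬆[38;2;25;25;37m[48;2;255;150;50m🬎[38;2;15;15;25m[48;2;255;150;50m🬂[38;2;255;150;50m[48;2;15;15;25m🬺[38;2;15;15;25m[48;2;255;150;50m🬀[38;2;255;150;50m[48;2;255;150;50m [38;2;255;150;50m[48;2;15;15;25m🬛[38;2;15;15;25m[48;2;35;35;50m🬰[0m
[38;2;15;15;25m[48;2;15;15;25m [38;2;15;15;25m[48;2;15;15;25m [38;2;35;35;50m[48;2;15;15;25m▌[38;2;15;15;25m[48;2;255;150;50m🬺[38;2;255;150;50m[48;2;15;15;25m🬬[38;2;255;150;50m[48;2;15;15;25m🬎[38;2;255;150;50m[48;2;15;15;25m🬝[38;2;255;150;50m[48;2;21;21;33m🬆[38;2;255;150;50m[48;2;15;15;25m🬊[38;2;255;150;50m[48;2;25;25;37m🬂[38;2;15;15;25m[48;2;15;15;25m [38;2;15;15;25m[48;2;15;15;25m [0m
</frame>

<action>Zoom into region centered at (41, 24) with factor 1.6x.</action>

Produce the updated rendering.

<frame>
[38;2;15;15;25m[48;2;15;15;25m [38;2;15;15;25m[48;2;15;15;25m [38;2;35;35;50m[48;2;15;15;25m▌[38;2;15;15;25m[48;2;15;15;25m [38;2;15;15;25m[48;2;35;35;50m▌[38;2;15;15;25m[48;2;15;15;25m [38;2;15;15;25m[48;2;15;15;25m [38;2;35;35;50m[48;2;15;15;25m▌[38;2;15;15;25m[48;2;15;15;25m [38;2;15;15;25m[48;2;35;35;50m▌[38;2;15;15;25m[48;2;15;15;25m [38;2;15;15;25m[48;2;15;15;25m [0m
[38;2;15;15;25m[48;2;35;35;50m🬰[38;2;15;15;25m[48;2;35;35;50m🬰[38;2;35;35;50m[48;2;15;15;25m🬛[38;2;15;15;25m[48;2;35;35;50m🬰[38;2;15;15;25m[48;2;35;35;50m🬐[38;2;15;15;25m[48;2;35;35;50m🬰[38;2;15;15;25m[48;2;35;35;50m🬰[38;2;35;35;50m[48;2;15;15;25m🬛[38;2;15;15;25m[48;2;35;35;50m🬰[38;2;31;31;45m[48;2;255;150;50m🬬[38;2;15;15;25m[48;2;35;35;50m🬰[38;2;15;15;25m[48;2;35;35;50m🬰[0m
[38;2;15;15;25m[48;2;15;15;25m [38;2;15;15;25m[48;2;15;15;25m [38;2;35;35;50m[48;2;15;15;25m▌[38;2;15;15;25m[48;2;255;150;50m🬝[38;2;23;23;35m[48;2;255;150;50m🬝[38;2;15;15;25m[48;2;255;150;50m🬀[38;2;15;15;25m[48;2;255;150;50m🬊[38;2;28;28;41m[48;2;255;150;50m🬆[38;2;255;150;50m[48;2;255;150;50m [38;2;255;150;50m[48;2;255;150;50m [38;2;15;15;25m[48;2;255;150;50m🬸[38;2;15;15;25m[48;2;15;15;25m [0m
[38;2;28;28;41m[48;2;255;150;50m🬆[38;2;255;150;50m[48;2;35;35;50m🬺[38;2;255;150;50m[48;2;30;30;43m🬖[38;2;255;150;50m[48;2;255;150;50m [38;2;255;150;50m[48;2;35;35;50m🬛[38;2;255;150;50m[48;2;15;15;25m🬊[38;2;255;150;50m[48;2;19;19;30m🬀[38;2;255;150;50m[48;2;27;27;40m🬁[38;2;255;150;50m[48;2;15;15;25m🬎[38;2;255;150;50m[48;2;27;27;40m🬀[38;2;35;35;50m[48;2;15;15;25m🬂[38;2;35;35;50m[48;2;15;15;25m🬂[0m
[38;2;23;23;35m[48;2;255;150;50m🬺[38;2;255;150;50m[48;2;21;21;33m🬆[38;2;35;35;50m[48;2;15;15;25m🬛[38;2;23;23;35m[48;2;255;150;50m🬺[38;2;15;15;25m[48;2;35;35;50m🬐[38;2;15;15;25m[48;2;35;35;50m🬰[38;2;15;15;25m[48;2;35;35;50m🬰[38;2;35;35;50m[48;2;15;15;25m🬛[38;2;15;15;25m[48;2;35;35;50m🬰[38;2;15;15;25m[48;2;35;35;50m🬐[38;2;15;15;25m[48;2;35;35;50m🬰[38;2;15;15;25m[48;2;35;35;50m🬰[0m
[38;2;15;15;25m[48;2;15;15;25m [38;2;15;15;25m[48;2;15;15;25m [38;2;35;35;50m[48;2;15;15;25m▌[38;2;15;15;25m[48;2;15;15;25m [38;2;15;15;25m[48;2;35;35;50m▌[38;2;15;15;25m[48;2;15;15;25m [38;2;15;15;25m[48;2;15;15;25m [38;2;35;35;50m[48;2;15;15;25m▌[38;2;15;15;25m[48;2;15;15;25m [38;2;15;15;25m[48;2;35;35;50m▌[38;2;15;15;25m[48;2;15;15;25m [38;2;15;15;25m[48;2;15;15;25m [0m
</frame>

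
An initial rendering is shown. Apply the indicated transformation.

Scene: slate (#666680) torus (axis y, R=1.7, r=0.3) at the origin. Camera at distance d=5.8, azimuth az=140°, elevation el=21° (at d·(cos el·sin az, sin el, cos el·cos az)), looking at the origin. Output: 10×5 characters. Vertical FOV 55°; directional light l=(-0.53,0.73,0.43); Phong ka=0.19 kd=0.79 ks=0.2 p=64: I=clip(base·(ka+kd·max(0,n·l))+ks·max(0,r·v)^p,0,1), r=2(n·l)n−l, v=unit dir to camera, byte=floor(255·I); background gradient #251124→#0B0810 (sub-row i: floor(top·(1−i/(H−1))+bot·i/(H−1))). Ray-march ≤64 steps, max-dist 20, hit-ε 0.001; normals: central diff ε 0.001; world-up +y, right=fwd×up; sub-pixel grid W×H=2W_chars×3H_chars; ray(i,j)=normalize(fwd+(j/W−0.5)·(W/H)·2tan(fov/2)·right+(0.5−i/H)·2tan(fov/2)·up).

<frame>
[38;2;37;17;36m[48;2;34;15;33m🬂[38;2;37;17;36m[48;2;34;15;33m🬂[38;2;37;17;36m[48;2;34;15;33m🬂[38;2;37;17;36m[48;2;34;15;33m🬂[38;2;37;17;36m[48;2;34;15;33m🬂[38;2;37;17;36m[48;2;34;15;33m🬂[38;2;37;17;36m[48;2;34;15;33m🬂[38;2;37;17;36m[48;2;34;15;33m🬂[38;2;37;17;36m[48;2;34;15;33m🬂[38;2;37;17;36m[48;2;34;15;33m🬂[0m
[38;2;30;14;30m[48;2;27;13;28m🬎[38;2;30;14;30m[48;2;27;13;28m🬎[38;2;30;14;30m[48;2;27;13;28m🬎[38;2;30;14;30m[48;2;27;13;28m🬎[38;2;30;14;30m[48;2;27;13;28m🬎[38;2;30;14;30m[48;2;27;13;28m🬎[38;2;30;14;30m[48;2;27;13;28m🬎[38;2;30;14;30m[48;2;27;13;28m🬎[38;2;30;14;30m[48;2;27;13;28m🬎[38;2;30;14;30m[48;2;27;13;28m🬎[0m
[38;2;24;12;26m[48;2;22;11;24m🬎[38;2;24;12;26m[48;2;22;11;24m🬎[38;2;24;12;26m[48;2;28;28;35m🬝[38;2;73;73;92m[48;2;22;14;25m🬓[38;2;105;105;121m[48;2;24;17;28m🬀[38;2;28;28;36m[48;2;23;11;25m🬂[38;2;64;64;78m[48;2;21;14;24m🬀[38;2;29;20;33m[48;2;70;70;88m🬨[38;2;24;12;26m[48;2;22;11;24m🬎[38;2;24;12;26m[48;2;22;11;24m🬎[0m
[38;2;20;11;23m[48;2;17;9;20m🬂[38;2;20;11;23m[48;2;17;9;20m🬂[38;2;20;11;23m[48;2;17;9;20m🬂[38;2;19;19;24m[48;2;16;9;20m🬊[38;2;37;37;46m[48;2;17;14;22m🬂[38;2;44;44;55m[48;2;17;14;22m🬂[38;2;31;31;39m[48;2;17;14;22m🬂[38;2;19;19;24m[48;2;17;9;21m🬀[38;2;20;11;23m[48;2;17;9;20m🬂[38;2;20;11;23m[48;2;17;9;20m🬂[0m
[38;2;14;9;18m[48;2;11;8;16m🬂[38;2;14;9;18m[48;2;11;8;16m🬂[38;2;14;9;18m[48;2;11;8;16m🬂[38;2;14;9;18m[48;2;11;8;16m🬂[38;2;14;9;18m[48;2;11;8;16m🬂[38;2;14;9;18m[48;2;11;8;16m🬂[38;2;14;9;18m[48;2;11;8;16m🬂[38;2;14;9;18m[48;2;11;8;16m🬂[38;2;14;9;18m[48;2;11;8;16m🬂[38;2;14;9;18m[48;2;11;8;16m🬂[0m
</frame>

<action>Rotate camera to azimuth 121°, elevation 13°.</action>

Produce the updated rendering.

<frame>
[38;2;37;17;36m[48;2;34;15;33m🬂[38;2;37;17;36m[48;2;34;15;33m🬂[38;2;37;17;36m[48;2;34;15;33m🬂[38;2;37;17;36m[48;2;34;15;33m🬂[38;2;37;17;36m[48;2;34;15;33m🬂[38;2;37;17;36m[48;2;34;15;33m🬂[38;2;37;17;36m[48;2;34;15;33m🬂[38;2;37;17;36m[48;2;34;15;33m🬂[38;2;37;17;36m[48;2;34;15;33m🬂[38;2;37;17;36m[48;2;34;15;33m🬂[0m
[38;2;30;14;30m[48;2;27;13;28m🬎[38;2;30;14;30m[48;2;27;13;28m🬎[38;2;30;14;30m[48;2;27;13;28m🬎[38;2;30;14;30m[48;2;27;13;28m🬎[38;2;30;14;30m[48;2;27;13;28m🬎[38;2;30;14;30m[48;2;27;13;28m🬎[38;2;30;14;30m[48;2;27;13;28m🬎[38;2;30;14;30m[48;2;27;13;28m🬎[38;2;30;14;30m[48;2;27;13;28m🬎[38;2;30;14;30m[48;2;27;13;28m🬎[0m
[38;2;24;12;26m[48;2;22;11;24m🬎[38;2;24;12;26m[48;2;22;11;24m🬎[38;2;24;12;26m[48;2;19;19;24m🬝[38;2;70;70;88m[48;2;27;22;32m🬃[38;2;22;16;25m[48;2;51;51;64m🬎[38;2;22;16;25m[48;2;55;55;69m🬎[38;2;23;17;27m[48;2;39;39;49m🬎[38;2;78;78;98m[48;2;23;15;26m🬃[38;2;24;12;26m[48;2;22;11;24m🬎[38;2;24;12;26m[48;2;22;11;24m🬎[0m
[38;2;20;11;23m[48;2;17;9;20m🬂[38;2;20;11;23m[48;2;17;9;20m🬂[38;2;20;11;23m[48;2;17;9;20m🬂[38;2;19;19;24m[48;2;17;9;20m🬂[38;2;19;19;24m[48;2;17;9;20m🬂[38;2;19;19;24m[48;2;17;9;20m🬂[38;2;19;19;24m[48;2;17;9;20m🬂[38;2;19;19;24m[48;2;17;9;21m🬀[38;2;20;11;23m[48;2;17;9;20m🬂[38;2;20;11;23m[48;2;17;9;20m🬂[0m
[38;2;14;9;18m[48;2;11;8;16m🬂[38;2;14;9;18m[48;2;11;8;16m🬂[38;2;14;9;18m[48;2;11;8;16m🬂[38;2;14;9;18m[48;2;11;8;16m🬂[38;2;14;9;18m[48;2;11;8;16m🬂[38;2;14;9;18m[48;2;11;8;16m🬂[38;2;14;9;18m[48;2;11;8;16m🬂[38;2;14;9;18m[48;2;11;8;16m🬂[38;2;14;9;18m[48;2;11;8;16m🬂[38;2;14;9;18m[48;2;11;8;16m🬂[0m
</frame>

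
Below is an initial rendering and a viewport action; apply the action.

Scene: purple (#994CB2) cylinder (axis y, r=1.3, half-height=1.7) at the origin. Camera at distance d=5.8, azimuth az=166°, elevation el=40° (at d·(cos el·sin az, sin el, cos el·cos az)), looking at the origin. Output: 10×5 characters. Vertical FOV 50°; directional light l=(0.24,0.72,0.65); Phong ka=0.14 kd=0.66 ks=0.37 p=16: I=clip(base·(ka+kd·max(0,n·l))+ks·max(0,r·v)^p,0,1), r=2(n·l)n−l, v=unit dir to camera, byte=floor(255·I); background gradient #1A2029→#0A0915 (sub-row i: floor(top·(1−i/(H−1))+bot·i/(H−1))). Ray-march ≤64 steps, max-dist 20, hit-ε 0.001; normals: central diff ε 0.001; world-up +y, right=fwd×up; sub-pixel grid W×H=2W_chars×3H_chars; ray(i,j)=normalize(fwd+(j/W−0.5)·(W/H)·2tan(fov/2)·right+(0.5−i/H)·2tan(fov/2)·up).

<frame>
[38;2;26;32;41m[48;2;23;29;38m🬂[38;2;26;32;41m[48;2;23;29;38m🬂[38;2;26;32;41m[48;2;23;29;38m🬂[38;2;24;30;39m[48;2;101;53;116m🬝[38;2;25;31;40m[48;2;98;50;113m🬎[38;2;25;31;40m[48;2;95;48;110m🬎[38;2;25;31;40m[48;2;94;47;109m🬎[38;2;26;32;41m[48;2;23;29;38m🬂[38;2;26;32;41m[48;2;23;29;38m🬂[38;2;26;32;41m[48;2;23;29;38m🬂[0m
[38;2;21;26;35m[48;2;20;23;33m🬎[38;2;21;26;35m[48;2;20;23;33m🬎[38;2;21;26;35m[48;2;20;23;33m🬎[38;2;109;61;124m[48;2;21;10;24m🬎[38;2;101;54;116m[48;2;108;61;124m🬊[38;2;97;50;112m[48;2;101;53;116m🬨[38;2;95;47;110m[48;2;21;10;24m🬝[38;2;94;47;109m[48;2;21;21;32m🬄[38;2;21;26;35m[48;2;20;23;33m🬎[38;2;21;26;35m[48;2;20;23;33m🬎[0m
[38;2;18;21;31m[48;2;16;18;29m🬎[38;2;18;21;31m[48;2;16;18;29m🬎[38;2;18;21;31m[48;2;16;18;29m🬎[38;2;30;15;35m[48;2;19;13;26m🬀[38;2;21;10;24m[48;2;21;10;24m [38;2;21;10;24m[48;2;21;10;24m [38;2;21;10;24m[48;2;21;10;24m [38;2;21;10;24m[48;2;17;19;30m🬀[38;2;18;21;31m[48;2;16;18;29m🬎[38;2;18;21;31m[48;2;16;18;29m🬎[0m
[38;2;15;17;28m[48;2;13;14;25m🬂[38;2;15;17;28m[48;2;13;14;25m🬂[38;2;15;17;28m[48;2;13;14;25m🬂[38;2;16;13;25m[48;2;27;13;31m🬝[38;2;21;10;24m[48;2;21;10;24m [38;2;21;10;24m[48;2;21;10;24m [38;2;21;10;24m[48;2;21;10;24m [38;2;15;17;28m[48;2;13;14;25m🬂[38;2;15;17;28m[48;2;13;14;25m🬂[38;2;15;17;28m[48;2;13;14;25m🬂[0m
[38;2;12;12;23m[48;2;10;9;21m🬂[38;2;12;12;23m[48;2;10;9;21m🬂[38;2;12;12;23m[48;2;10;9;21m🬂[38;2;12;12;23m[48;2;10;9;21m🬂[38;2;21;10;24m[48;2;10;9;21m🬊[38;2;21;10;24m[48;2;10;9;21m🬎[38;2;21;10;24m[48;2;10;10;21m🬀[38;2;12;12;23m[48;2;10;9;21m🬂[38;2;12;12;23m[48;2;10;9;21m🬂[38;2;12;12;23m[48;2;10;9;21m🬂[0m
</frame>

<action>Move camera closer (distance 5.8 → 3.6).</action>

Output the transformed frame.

<frame>
[38;2;99;52;114m[48;2;24;29;39m🬁[38;2;100;52;115m[48;2;21;10;24m🬎[38;2;21;10;24m[48;2;100;53;115m🬏[38;2;97;50;112m[48;2;101;54;117m🬎[38;2;95;48;111m[48;2;98;50;113m🬎[38;2;94;47;109m[48;2;96;49;111m🬬[38;2;94;46;109m[48;2;94;47;110m🬬[38;2;94;46;109m[48;2;94;46;109m [38;2;94;46;109m[48;2;21;10;24m🬎[38;2;94;46;109m[48;2;22;22;33m🬆[0m
[38;2;21;26;35m[48;2;20;23;33m🬎[38;2;21;10;24m[48;2;20;24;34m🬨[38;2;21;10;24m[48;2;21;10;24m [38;2;21;10;24m[48;2;21;10;24m [38;2;21;10;24m[48;2;21;10;24m [38;2;21;10;24m[48;2;21;10;24m [38;2;21;10;24m[48;2;21;10;24m [38;2;21;10;24m[48;2;21;10;24m [38;2;21;10;24m[48;2;21;10;24m [38;2;21;10;24m[48;2;20;24;34m🬀[0m
[38;2;18;21;31m[48;2;16;18;29m🬎[38;2;17;19;30m[48;2;21;10;24m🬺[38;2;21;10;24m[48;2;21;10;24m [38;2;21;10;24m[48;2;21;10;24m [38;2;21;10;24m[48;2;21;10;24m [38;2;21;10;24m[48;2;21;10;24m [38;2;21;10;24m[48;2;21;10;24m [38;2;21;10;24m[48;2;21;10;24m [38;2;21;10;24m[48;2;17;19;30m🬕[38;2;18;21;31m[48;2;16;18;29m🬎[0m
[38;2;15;17;28m[48;2;13;14;25m🬂[38;2;15;17;28m[48;2;13;14;25m🬂[38;2;21;10;24m[48;2;13;14;25m🬨[38;2;21;10;24m[48;2;21;10;24m [38;2;21;10;24m[48;2;21;10;24m [38;2;21;10;24m[48;2;21;10;24m [38;2;21;10;24m[48;2;21;10;24m [38;2;21;10;24m[48;2;21;10;24m [38;2;21;10;24m[48;2;13;14;26m🬀[38;2;15;17;28m[48;2;13;14;25m🬂[0m
[38;2;12;12;23m[48;2;10;9;21m🬂[38;2;12;12;23m[48;2;10;9;21m🬂[38;2;21;10;24m[48;2;10;10;21m🬁[38;2;21;10;24m[48;2;21;10;24m [38;2;21;10;24m[48;2;21;10;24m [38;2;21;10;24m[48;2;21;10;24m [38;2;21;10;24m[48;2;21;10;24m [38;2;21;10;24m[48;2;10;9;21m🬕[38;2;12;12;23m[48;2;10;9;21m🬂[38;2;12;12;23m[48;2;10;9;21m🬂[0m
</frame>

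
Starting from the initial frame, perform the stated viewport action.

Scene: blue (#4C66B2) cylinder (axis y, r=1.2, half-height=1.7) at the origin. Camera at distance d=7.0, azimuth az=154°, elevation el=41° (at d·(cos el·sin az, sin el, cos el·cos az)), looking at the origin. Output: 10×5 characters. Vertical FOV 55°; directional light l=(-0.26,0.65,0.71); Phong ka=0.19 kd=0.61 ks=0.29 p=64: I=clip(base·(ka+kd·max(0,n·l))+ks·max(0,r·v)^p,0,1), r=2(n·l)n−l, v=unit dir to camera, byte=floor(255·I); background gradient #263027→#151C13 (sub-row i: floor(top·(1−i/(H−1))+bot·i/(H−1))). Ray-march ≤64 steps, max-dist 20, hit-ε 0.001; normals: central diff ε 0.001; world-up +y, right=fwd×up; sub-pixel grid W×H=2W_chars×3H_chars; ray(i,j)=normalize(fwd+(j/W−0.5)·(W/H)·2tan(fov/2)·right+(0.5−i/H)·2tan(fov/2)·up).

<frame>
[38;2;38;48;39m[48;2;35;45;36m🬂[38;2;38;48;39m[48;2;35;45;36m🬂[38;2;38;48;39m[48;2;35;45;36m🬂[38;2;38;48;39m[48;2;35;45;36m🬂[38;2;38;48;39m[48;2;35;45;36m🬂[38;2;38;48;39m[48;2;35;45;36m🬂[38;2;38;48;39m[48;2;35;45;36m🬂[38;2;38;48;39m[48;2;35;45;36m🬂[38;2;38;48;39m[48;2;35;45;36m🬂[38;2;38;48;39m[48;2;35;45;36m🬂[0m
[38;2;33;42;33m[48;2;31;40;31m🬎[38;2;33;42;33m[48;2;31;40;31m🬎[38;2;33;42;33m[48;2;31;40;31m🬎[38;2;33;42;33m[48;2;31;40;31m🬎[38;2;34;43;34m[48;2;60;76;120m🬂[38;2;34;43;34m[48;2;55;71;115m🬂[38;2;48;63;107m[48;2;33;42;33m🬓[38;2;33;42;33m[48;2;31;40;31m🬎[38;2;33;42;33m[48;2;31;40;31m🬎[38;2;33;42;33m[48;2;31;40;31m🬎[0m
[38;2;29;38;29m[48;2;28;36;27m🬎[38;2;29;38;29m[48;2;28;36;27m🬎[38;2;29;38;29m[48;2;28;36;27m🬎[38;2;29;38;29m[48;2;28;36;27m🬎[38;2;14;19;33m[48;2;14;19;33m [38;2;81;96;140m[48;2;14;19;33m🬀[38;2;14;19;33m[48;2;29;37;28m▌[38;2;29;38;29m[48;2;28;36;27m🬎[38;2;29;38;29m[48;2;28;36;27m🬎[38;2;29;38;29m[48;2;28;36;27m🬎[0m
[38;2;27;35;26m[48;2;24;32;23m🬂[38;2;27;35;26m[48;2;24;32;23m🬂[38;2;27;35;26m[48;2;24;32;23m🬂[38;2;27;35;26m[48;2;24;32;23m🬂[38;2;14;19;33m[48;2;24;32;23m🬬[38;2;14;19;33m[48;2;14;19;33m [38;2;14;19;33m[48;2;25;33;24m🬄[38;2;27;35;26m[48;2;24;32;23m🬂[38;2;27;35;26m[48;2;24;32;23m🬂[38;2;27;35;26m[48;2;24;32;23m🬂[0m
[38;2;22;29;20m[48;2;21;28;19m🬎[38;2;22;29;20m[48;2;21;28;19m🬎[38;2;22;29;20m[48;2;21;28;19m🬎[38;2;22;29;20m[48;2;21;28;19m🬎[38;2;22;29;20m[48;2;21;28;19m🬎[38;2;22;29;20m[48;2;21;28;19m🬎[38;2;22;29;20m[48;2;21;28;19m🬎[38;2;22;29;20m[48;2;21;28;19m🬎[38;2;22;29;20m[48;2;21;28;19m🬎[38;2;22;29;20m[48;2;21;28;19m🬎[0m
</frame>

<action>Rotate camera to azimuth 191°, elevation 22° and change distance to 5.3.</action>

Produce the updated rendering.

<frame>
[38;2;38;48;39m[48;2;35;45;36m🬂[38;2;38;48;39m[48;2;35;45;36m🬂[38;2;38;48;39m[48;2;35;45;36m🬂[38;2;38;48;39m[48;2;35;45;36m🬂[38;2;38;48;39m[48;2;35;45;36m🬂[38;2;38;48;39m[48;2;35;45;36m🬂[38;2;38;48;39m[48;2;35;45;36m🬂[38;2;38;48;39m[48;2;35;45;36m🬂[38;2;38;48;39m[48;2;35;45;36m🬂[38;2;38;48;39m[48;2;35;45;36m🬂[0m
[38;2;33;42;33m[48;2;31;40;31m🬎[38;2;33;42;33m[48;2;31;40;31m🬎[38;2;33;42;33m[48;2;31;40;31m🬎[38;2;32;41;32m[48;2;14;19;33m▌[38;2;14;19;33m[48;2;14;19;33m [38;2;14;19;33m[48;2;14;19;33m [38;2;14;19;33m[48;2;14;19;33m [38;2;33;42;33m[48;2;31;40;31m🬎[38;2;33;42;33m[48;2;31;40;31m🬎[38;2;33;42;33m[48;2;31;40;31m🬎[0m
[38;2;29;38;29m[48;2;28;36;27m🬎[38;2;29;38;29m[48;2;28;36;27m🬎[38;2;29;38;29m[48;2;28;36;27m🬎[38;2;29;37;28m[48;2;14;19;33m▌[38;2;14;19;33m[48;2;14;19;33m [38;2;14;19;33m[48;2;14;19;33m [38;2;14;19;33m[48;2;14;19;33m [38;2;29;38;29m[48;2;28;36;27m🬎[38;2;29;38;29m[48;2;28;36;27m🬎[38;2;29;38;29m[48;2;28;36;27m🬎[0m
[38;2;27;35;26m[48;2;24;32;23m🬂[38;2;27;35;26m[48;2;24;32;23m🬂[38;2;27;35;26m[48;2;24;32;23m🬂[38;2;25;33;24m[48;2;14;19;33m▌[38;2;14;19;33m[48;2;14;19;33m [38;2;14;19;33m[48;2;14;19;33m [38;2;14;19;33m[48;2;19;26;46m🬝[38;2;27;35;26m[48;2;24;32;23m🬂[38;2;27;35;26m[48;2;24;32;23m🬂[38;2;27;35;26m[48;2;24;32;23m🬂[0m
[38;2;22;29;20m[48;2;21;28;19m🬎[38;2;22;29;20m[48;2;21;28;19m🬎[38;2;22;29;20m[48;2;21;28;19m🬎[38;2;22;29;20m[48;2;21;28;19m🬎[38;2;14;19;33m[48;2;21;28;19m🬎[38;2;14;19;33m[48;2;21;28;19m🬎[38;2;14;19;33m[48;2;21;28;19m🬄[38;2;22;29;20m[48;2;21;28;19m🬎[38;2;22;29;20m[48;2;21;28;19m🬎[38;2;22;29;20m[48;2;21;28;19m🬎[0m
</frame>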